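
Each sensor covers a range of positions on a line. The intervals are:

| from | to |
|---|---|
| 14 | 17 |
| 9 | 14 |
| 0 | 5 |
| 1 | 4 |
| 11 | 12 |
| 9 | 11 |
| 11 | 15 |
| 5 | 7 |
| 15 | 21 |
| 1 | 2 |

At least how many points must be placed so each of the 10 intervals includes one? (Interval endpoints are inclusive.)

4

Process intervals by earliest right end; each time one isn't hit yet, stab at its right endpoint.
By right end: [1,2]  [1,4]  [0,5]  [5,7]  [9,11]  [11,12]  [9,14]  [11,15]  [14,17]  [15,21]
[1,2] uncovered → point at 2; [5,7] uncovered → point at 7; [9,11] uncovered → point at 11; [14,17] uncovered → point at 17.
Points: 2, 7, 11, 17 (4 total).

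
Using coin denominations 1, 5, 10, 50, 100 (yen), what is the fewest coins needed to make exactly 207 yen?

5

207 = 2×100 + 1×5 + 2×1
Total coins = 2 + 1 + 2 = 5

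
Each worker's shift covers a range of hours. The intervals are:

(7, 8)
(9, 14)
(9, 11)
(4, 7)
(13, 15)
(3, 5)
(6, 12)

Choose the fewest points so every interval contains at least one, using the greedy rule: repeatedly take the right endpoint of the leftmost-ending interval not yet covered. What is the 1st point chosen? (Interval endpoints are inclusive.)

5

Process intervals by earliest right end; each time one isn't hit yet, stab at its right endpoint.
By right end: [3,5]  [4,7]  [7,8]  [9,11]  [6,12]  [9,14]  [13,15]
[3,5] uncovered → point at 5; [7,8] uncovered → point at 8; [9,11] uncovered → point at 11; [13,15] uncovered → point at 15.
Points: 5, 8, 11, 15 (4 total).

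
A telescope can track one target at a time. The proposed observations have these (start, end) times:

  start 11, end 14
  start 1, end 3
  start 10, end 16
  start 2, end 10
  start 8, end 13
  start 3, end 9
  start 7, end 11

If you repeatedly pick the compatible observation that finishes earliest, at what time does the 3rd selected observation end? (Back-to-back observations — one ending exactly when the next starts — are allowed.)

14

Sorted by end: (1,3)  (3,9)  (2,10)  (7,11)  (8,13)  (11,14)  (10,16)
take (1,3); take (3,9); take (11,14).
Selected: (1,3) (3,9) (11,14)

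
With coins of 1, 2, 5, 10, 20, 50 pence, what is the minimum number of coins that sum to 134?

Use the largest denomination that fits, subtract, and repeat.
134 − 2×50→34 − 1×20→14 − 1×10→4 − 2×2→0
Total coins = 2 + 1 + 1 + 2 = 6

6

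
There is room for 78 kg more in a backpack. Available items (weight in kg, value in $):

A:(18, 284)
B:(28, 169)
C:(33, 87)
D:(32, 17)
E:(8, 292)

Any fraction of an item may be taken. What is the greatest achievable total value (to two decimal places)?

Order: E (292/8=36.50) > A (284/18=15.78) > B (169/28=6.04) > C (87/33=2.64) > D (17/32=0.53)
Fill: take E (8 @ 292) → take A (18 @ 284) → take B (28 @ 169) → take 24/33 of C → 63.27; 78/78 used.
Total value = 808.27

808.27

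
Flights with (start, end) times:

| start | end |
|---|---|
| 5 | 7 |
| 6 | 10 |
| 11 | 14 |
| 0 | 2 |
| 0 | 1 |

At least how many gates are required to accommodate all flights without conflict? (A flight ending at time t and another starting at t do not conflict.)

Count concurrent intervals with a sweep; the peak is the room count.
starts: [0, 0, 5, 6, 11]
ends:   [1, 2, 7, 10, 14]
s0→1 s0→2  — peak 2.

2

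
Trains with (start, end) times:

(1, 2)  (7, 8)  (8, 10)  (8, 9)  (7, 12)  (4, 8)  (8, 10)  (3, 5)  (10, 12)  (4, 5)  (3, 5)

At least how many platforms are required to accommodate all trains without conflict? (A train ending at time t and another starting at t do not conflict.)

The answer is the maximum number of intervals overlapping at any instant.
starts: [1, 3, 3, 4, 4, 7, 7, 8, 8, 8, 10]
ends:   [2, 5, 5, 5, 8, 8, 9, 10, 10, 12, 12]
s1→1 e2→0 s3→1 s3→2 s4→3 s4→4  — peak 4.

4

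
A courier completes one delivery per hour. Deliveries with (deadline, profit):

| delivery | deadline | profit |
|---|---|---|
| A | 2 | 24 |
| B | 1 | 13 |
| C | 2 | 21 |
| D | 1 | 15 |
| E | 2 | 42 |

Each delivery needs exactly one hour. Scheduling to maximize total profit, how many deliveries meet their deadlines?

2

Take jobs in profit order; each goes to the latest open slot no later than its deadline.
By profit: E(d2,42), A(d2,24), C(d2,21), D(d1,15), B(d1,13)
E→slot 2; A→slot 1; C skipped; D skipped; B skipped.
2 of 5 scheduled.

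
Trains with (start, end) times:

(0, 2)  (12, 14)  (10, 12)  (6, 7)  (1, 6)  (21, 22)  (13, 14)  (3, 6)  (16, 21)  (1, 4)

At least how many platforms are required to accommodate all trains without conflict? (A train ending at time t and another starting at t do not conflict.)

3

Events (time:±→running): 0:+→1 1:+→2 1:+→3 … peak 3.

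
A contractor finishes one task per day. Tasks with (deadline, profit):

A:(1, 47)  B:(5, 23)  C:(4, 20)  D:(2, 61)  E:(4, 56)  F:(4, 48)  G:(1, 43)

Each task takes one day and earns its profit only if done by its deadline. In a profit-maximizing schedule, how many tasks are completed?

5

By profit: D(d2,61), E(d4,56), F(d4,48), A(d1,47), G(d1,43), B(d5,23), C(d4,20)
D→slot 2; E→slot 4; F→slot 3; A→slot 1; G skipped; B→slot 5; C skipped.
5 of 7 scheduled.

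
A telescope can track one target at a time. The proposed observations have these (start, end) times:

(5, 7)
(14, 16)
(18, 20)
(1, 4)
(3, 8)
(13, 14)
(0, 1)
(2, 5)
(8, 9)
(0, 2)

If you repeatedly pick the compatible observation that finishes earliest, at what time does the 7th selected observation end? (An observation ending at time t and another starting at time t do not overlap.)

Order by finish time; keep every interval that doesn't clash with the previous kept one.
By end time: (0,1), (0,2), (1,4), (2,5), (5,7), (3,8), (8,9), (13,14), (14,16), (18,20).
Pick (0,1); next start ≥ 1 → (1,4); next start ≥ 4 → (5,7); next start ≥ 7 → (8,9); next start ≥ 9 → (13,14); next start ≥ 14 → (14,16); next start ≥ 16 → (18,20).
Selected: (0,1) (1,4) (5,7) (8,9) (13,14) (14,16) (18,20)

20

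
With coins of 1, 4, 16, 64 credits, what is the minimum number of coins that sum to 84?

84 = 1×64 + 1×16 + 1×4
Total coins = 1 + 1 + 1 = 3

3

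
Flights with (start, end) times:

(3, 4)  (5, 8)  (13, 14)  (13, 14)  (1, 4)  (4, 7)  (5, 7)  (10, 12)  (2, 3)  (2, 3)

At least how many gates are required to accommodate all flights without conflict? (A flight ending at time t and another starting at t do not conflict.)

The answer is the maximum number of intervals overlapping at any instant.
starts: [1, 2, 2, 3, 4, 5, 5, 10, 13, 13]
ends:   [3, 3, 4, 4, 7, 7, 8, 12, 14, 14]
s1→1 s2→2 s2→3  — peak 3.

3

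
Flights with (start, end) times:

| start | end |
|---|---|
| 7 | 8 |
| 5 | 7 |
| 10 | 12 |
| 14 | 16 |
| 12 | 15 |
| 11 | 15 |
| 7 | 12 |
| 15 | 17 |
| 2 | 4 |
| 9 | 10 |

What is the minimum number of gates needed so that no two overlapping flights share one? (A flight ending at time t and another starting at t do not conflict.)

3

Events (time:±→running): 2:+→1 4:-→0 5:+→1 7:-→0 7:+→1 7:+→2 8:-→1 9:+→2 10:-→1 10:+→2 11:+→3 … peak 3.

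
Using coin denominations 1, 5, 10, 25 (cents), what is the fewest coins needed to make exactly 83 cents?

7

Greedy: take as many of the largest coin as possible, then repeat with the remainder.
83 − 3×25→8 − 1×5→3 − 3×1→0
Total coins = 3 + 1 + 3 = 7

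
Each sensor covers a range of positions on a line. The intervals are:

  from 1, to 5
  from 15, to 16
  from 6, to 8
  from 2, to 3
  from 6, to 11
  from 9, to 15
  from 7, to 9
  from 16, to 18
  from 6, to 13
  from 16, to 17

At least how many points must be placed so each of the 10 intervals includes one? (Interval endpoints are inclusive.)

4

Sorted: [2,3] [1,5] [6,8] [7,9] [6,11] [6,13] [9,15] [15,16] [16,17] [16,18]
{[2,3],[1,5]} hit by 3; {[6,8],[7,9],[6,11],[6,13]} hit by 8; {[9,15],[15,16]} hit by 15; {[16,17],[16,18]} hit by 17.
Points: 3, 8, 15, 17 (4 total).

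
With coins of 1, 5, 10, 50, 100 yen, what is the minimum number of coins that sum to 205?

Greedy: take as many of the largest coin as possible, then repeat with the remainder.
205 = 2×100 + 1×5
Total coins = 2 + 1 = 3

3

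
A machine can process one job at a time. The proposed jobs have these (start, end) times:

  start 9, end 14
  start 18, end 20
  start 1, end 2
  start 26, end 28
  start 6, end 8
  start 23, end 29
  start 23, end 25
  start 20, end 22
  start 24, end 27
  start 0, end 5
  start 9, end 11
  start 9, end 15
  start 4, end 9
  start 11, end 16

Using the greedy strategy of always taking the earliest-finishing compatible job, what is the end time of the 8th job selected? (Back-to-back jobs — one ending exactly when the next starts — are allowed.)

Sorted by end: (1,2)  (0,5)  (6,8)  (4,9)  (9,11)  (9,14)  (9,15)  (11,16)  (18,20)  (20,22)  (23,25)  (24,27)  (26,28)  (23,29)
take (1,2); skip (0,5); take (6,8); take (9,11); skip (9,14); skip (9,15); take (11,16); take (18,20); take (20,22); take (23,25); take (26,28).
Selected: (1,2) (6,8) (9,11) (11,16) (18,20) (20,22) (23,25) (26,28)

28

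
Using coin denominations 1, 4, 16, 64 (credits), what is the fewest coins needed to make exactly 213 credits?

Greedy: take as many of the largest coin as possible, then repeat with the remainder.
213 = 3×64 + 1×16 + 1×4 + 1×1
Total coins = 3 + 1 + 1 + 1 = 6

6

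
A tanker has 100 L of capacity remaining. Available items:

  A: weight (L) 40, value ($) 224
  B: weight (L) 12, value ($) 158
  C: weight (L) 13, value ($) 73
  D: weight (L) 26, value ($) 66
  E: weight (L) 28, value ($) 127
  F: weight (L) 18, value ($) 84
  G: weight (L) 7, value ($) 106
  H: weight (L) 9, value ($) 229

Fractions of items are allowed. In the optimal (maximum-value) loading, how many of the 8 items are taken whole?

Greedy by value/weight ratio, highest first.
Ratios (sorted): H 25.44, G 15.14, B 13.17, C 5.62, A 5.60, F 4.67, E 4.54, D 2.54
take H (9 @ 229); take G (7 @ 106); take B (12 @ 158); take C (13 @ 73); take A (40 @ 224); take F (18 @ 84); take 1/28 of E → 4.54. Capacity used 100/100.
6 item(s) taken whole; one partial (take 1/28 of E).

6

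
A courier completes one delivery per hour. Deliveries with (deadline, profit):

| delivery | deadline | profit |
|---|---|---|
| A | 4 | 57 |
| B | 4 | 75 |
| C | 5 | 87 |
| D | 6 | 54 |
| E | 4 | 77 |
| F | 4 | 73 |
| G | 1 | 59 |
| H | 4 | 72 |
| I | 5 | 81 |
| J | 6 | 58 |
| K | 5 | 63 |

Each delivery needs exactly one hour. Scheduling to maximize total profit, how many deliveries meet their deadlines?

Profit order: C=87 I=81 E=77 B=75 F=73 H=72 K=63 G=59 J=58 A=57 D=54
Assign: C→slot 5, I→slot 4, E→slot 3, B→slot 2, F→slot 1, H skipped, K skipped, G skipped, J→slot 6, A skipped, D skipped.
Slots: [1:F] [2:B] [3:E] [4:I] [5:C] [6:J]
6 of 11 scheduled.

6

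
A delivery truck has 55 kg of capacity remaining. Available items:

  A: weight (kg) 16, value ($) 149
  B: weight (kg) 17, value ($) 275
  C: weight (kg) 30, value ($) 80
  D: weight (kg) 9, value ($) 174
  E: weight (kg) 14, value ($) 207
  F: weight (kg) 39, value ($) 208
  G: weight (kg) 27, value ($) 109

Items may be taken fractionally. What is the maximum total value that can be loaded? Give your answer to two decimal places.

795.69

Order: D (174/9=19.33) > B (275/17=16.18) > E (207/14=14.79) > A (149/16=9.31) > F (208/39=5.33) > G (109/27=4.04) > C (80/30=2.67)
Fill: take D (9 @ 174) → take B (17 @ 275) → take E (14 @ 207) → take 15/16 of A → 139.69; 55/55 used.
Total value = 795.69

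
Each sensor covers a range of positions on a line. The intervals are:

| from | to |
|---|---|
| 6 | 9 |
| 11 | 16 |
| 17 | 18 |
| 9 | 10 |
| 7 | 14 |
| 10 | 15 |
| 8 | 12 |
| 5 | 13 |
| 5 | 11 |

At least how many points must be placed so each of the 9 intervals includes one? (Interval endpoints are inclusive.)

3

Sort by right endpoint; whenever an interval is uncovered, place a point at its right end.
By right end: [6,9]  [9,10]  [5,11]  [8,12]  [5,13]  [7,14]  [10,15]  [11,16]  [17,18]
[6,9] uncovered → point at 9; [10,15] uncovered → point at 15; [17,18] uncovered → point at 18.
Points: 9, 15, 18 (3 total).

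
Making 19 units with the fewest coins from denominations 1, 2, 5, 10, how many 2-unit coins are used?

2

19 = 1×10 + 1×5 + 2×2
Count of 2: 2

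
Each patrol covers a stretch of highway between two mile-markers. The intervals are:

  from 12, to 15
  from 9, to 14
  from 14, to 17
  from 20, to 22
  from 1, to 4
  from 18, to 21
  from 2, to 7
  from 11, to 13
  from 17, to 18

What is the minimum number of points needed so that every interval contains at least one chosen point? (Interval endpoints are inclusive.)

4

Process intervals by earliest right end; each time one isn't hit yet, stab at its right endpoint.
Sorted: [1,4] [2,7] [11,13] [9,14] [12,15] [14,17] [17,18] [18,21] [20,22]
{[1,4],[2,7]} hit by 4; {[11,13],[9,14],[12,15]} hit by 13; {[14,17],[17,18]} hit by 17; {[18,21],[20,22]} hit by 21.
Points: 4, 13, 17, 21 (4 total).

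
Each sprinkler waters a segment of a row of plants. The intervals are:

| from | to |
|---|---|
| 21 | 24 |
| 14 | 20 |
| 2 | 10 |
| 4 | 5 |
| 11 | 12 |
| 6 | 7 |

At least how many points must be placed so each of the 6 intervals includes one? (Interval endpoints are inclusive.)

5

Process intervals by earliest right end; each time one isn't hit yet, stab at its right endpoint.
By right end: [4,5]  [6,7]  [2,10]  [11,12]  [14,20]  [21,24]
[4,5] uncovered → point at 5; [6,7] uncovered → point at 7; [11,12] uncovered → point at 12; [14,20] uncovered → point at 20; [21,24] uncovered → point at 24.
Points: 5, 7, 12, 20, 24 (5 total).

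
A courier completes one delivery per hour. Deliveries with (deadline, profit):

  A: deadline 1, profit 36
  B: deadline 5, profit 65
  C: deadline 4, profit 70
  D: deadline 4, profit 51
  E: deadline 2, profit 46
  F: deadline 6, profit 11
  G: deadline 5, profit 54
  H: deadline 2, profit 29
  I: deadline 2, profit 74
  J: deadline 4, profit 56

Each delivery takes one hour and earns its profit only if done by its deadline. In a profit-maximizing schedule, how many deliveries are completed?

6

By profit: I(d2,74), C(d4,70), B(d5,65), J(d4,56), G(d5,54), D(d4,51), E(d2,46), A(d1,36), H(d2,29), F(d6,11)
I→slot 2; C→slot 4; B→slot 5; J→slot 3; G→slot 1; D skipped; E skipped; A skipped; H skipped; F→slot 6.
6 of 10 scheduled.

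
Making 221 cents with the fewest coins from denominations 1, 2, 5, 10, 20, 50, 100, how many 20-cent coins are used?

Use the largest denomination that fits, subtract, and repeat.
221 = 2×100 + 1×20 + 1×1
Count of 20: 1

1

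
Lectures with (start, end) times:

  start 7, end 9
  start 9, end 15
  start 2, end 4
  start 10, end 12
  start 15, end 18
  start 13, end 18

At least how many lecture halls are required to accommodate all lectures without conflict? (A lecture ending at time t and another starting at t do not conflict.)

Count concurrent intervals with a sweep; the peak is the room count.
Events (time:±→running): 2:+→1 4:-→0 7:+→1 9:-→0 9:+→1 10:+→2 … peak 2.

2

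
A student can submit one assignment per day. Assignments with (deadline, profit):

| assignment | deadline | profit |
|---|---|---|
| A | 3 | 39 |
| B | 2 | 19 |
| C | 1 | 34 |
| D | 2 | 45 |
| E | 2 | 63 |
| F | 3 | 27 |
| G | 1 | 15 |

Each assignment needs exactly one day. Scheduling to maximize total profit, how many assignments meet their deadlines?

By profit: E(d2,63), D(d2,45), A(d3,39), C(d1,34), F(d3,27), B(d2,19), G(d1,15)
E→slot 2; D→slot 1; A→slot 3; C skipped; F skipped; B skipped; G skipped.
3 of 7 scheduled.

3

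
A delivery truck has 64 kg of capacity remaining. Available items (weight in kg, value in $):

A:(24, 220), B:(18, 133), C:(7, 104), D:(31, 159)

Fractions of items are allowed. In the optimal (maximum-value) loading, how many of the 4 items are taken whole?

Greedy by value/weight ratio, highest first.
Ratios (sorted): C 14.86, A 9.17, B 7.39, D 5.13
take C (7 @ 104); take A (24 @ 220); take B (18 @ 133); take 15/31 of D → 76.94. Capacity used 64/64.
3 item(s) taken whole; one partial (take 15/31 of D).

3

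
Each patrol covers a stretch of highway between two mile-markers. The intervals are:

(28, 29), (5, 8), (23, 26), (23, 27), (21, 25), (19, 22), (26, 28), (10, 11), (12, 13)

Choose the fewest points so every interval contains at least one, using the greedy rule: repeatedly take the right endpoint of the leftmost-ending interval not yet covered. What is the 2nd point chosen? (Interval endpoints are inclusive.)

Sorted: [5,8] [10,11] [12,13] [19,22] [21,25] [23,26] [23,27] [26,28] [28,29]
{[5,8]} hit by 8; {[10,11]} hit by 11; {[12,13]} hit by 13; {[19,22],[21,25]} hit by 22; {[23,26],[23,27],[26,28]} hit by 26; {[28,29]} hit by 29.
Points: 8, 11, 13, 22, 26, 29 (6 total).

11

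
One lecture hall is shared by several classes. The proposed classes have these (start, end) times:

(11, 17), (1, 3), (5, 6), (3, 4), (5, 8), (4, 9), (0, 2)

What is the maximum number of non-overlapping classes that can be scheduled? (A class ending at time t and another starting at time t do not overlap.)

Order by finish time; keep every interval that doesn't clash with the previous kept one.
Sorted by end: (0,2)  (1,3)  (3,4)  (5,6)  (5,8)  (4,9)  (11,17)
take (0,2); take (3,4); take (5,6); take (11,17).
Selected 4 classes.

4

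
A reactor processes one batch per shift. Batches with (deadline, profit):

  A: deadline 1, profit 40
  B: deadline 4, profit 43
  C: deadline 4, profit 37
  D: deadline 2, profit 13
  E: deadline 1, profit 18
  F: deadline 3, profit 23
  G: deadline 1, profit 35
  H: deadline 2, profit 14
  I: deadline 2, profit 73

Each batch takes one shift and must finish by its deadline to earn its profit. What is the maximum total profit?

Take jobs in profit order; each goes to the latest open slot no later than its deadline.
Profit order: I=73 B=43 A=40 C=37 G=35 F=23 E=18 H=14 D=13
Assign: I→slot 2, B→slot 4, A→slot 1, C→slot 3, G skipped, F skipped, E skipped, H skipped, D skipped.
Slots: [1:A] [2:I] [3:C] [4:B]
Profit = 40 + 73 + 37 + 43 = 193

193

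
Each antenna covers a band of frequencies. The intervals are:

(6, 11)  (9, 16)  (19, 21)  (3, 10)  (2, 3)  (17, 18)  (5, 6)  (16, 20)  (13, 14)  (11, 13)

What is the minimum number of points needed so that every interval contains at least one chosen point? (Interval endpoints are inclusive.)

5

Sort by right endpoint; whenever an interval is uncovered, place a point at its right end.
Sorted: [2,3] [5,6] [3,10] [6,11] [11,13] [13,14] [9,16] [17,18] [16,20] [19,21]
{[2,3]} hit by 3; {[5,6],[3,10],[6,11]} hit by 6; {[11,13],[13,14],[9,16]} hit by 13; {[17,18],[16,20]} hit by 18; {[19,21]} hit by 21.
Points: 3, 6, 13, 18, 21 (5 total).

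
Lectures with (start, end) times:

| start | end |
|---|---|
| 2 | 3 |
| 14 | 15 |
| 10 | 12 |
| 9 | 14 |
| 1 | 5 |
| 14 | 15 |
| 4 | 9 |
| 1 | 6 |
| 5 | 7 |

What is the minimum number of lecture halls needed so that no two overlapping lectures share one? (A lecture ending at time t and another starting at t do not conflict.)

Events (time:±→running): 1:+→1 1:+→2 2:+→3 … peak 3.

3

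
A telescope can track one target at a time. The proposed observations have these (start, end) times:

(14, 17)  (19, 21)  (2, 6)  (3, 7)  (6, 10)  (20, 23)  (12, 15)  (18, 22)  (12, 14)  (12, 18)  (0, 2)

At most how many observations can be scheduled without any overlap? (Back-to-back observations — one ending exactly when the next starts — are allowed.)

6

Greedy by earliest finish: after sorting by end time, pick each interval compatible with the last pick.
By end time: (0,2), (2,6), (3,7), (6,10), (12,14), (12,15), (14,17), (12,18), (19,21), (18,22), (20,23).
Pick (0,2); next start ≥ 2 → (2,6); next start ≥ 6 → (6,10); next start ≥ 10 → (12,14); next start ≥ 14 → (14,17); next start ≥ 17 → (19,21).
Selected 6 observations.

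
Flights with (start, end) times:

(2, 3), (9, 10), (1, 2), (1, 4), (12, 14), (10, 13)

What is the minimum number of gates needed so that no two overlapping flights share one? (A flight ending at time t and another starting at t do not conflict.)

2

The answer is the maximum number of intervals overlapping at any instant.
starts: [1, 1, 2, 9, 10, 12]
ends:   [2, 3, 4, 10, 13, 14]
s1→1 s1→2  — peak 2.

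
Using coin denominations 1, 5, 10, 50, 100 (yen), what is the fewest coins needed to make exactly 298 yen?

11

Use the largest denomination that fits, subtract, and repeat.
298 = 2×100 + 1×50 + 4×10 + 1×5 + 3×1
Total coins = 2 + 1 + 4 + 1 + 3 = 11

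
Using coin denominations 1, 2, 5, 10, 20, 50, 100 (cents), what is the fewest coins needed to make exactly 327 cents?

Use the largest denomination that fits, subtract, and repeat.
327 − 3×100→27 − 1×20→7 − 1×5→2 − 1×2→0
Total coins = 3 + 1 + 1 + 1 = 6

6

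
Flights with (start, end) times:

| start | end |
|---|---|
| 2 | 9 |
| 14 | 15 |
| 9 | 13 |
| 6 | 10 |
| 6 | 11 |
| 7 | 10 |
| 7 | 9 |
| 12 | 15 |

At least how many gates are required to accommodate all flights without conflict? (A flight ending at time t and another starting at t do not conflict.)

The answer is the maximum number of intervals overlapping at any instant.
starts: [2, 6, 6, 7, 7, 9, 12, 14]
ends:   [9, 9, 10, 10, 11, 13, 15, 15]
s2→1 s6→2 s6→3 s7→4 s7→5  — peak 5.

5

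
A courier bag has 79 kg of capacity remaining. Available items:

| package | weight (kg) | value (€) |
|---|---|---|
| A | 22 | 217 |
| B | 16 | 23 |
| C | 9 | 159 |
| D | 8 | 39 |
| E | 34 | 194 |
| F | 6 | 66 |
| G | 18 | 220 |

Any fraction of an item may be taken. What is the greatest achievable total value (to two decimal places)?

Sort by value per unit weight and fill in that order.
Order: C (159/9=17.67) > G (220/18=12.22) > F (66/6=11.00) > A (217/22=9.86) > E (194/34=5.71) > D (39/8=4.88) > B (23/16=1.44)
Fill: take C (9 @ 159) → take G (18 @ 220) → take F (6 @ 66) → take A (22 @ 217) → take 24/34 of E → 136.94; 79/79 used.
Total value = 798.94

798.94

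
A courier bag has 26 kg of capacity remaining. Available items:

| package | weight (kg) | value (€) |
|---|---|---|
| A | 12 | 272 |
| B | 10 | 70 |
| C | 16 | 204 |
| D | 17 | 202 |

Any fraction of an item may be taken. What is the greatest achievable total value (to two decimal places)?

450.50

Sort by value per unit weight and fill in that order.
Ratios (sorted): A 22.67, C 12.75, D 11.88, B 7.00
take A (12 @ 272); take 14/16 of C → 178.50. Capacity used 26/26.
Total value = 450.50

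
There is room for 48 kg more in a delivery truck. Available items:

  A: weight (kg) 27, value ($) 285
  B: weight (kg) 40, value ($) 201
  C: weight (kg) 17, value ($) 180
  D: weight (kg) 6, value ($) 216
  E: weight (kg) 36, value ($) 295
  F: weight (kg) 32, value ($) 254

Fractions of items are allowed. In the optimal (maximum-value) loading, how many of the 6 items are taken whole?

2

Greedy by value/weight ratio, highest first.
Ratios (sorted): D 36.00, C 10.59, A 10.56, E 8.19, F 7.94, B 5.03
take D (6 @ 216); take C (17 @ 180); take 25/27 of A → 263.89. Capacity used 48/48.
2 item(s) taken whole; one partial (take 25/27 of A).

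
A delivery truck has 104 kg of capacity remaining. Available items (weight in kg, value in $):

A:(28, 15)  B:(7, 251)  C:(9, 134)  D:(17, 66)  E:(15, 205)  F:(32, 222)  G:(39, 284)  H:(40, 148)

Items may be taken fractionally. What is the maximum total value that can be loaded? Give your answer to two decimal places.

1103.76

Sort by value per unit weight and fill in that order.
Ratios (sorted): B 35.86, C 14.89, E 13.67, G 7.28, F 6.94, D 3.88, H 3.70, A 0.54
take B (7 @ 251); take C (9 @ 134); take E (15 @ 205); take G (39 @ 284); take F (32 @ 222); take 2/17 of D → 7.76. Capacity used 104/104.
Total value = 1103.76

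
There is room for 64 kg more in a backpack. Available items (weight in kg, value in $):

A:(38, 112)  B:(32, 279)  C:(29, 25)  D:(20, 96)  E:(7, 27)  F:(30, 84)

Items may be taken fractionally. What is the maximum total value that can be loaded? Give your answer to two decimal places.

416.74

Sort by value per unit weight and fill in that order.
Ratios (sorted): B 8.72, D 4.80, E 3.86, A 2.95, F 2.80, C 0.86
take B (32 @ 279); take D (20 @ 96); take E (7 @ 27); take 5/38 of A → 14.74. Capacity used 64/64.
Total value = 416.74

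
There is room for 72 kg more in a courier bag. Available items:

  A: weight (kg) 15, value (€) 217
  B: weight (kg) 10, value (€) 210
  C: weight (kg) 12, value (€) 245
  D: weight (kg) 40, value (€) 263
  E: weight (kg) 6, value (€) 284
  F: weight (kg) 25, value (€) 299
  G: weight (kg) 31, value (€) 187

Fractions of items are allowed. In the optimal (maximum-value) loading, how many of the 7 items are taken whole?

5

Order: E (284/6=47.33) > B (210/10=21.00) > C (245/12=20.42) > A (217/15=14.47) > F (299/25=11.96) > D (263/40=6.58) > G (187/31=6.03)
Fill: take E (6 @ 284) → take B (10 @ 210) → take C (12 @ 245) → take A (15 @ 217) → take F (25 @ 299) → take 4/40 of D → 26.30; 72/72 used.
5 item(s) taken whole; one partial (take 4/40 of D).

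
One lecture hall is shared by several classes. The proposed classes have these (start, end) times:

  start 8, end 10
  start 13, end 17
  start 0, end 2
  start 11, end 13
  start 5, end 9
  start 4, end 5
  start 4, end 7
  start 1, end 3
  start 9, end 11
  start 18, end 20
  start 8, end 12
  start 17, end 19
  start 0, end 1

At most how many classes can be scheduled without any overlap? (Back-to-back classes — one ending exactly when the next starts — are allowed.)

8

Order by finish time; keep every interval that doesn't clash with the previous kept one.
Sorted by end: (0,1)  (0,2)  (1,3)  (4,5)  (4,7)  (5,9)  (8,10)  (9,11)  (8,12)  (11,13)  (13,17)  (17,19)  (18,20)
take (0,1); take (1,3); take (4,5); skip (4,7); take (5,9); take (9,11); take (11,13); take (13,17); take (17,19).
Selected 8 classes.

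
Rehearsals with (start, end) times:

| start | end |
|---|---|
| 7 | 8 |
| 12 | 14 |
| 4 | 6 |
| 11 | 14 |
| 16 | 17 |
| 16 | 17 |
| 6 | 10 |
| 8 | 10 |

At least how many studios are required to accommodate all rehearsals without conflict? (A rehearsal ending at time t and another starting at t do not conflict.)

2

Events (time:±→running): 4:+→1 6:-→0 6:+→1 7:+→2 … peak 2.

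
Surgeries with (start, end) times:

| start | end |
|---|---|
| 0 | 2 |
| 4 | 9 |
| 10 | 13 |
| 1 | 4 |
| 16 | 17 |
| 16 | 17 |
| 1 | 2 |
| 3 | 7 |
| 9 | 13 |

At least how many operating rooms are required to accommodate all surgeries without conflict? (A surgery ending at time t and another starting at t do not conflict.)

Events (time:±→running): 0:+→1 1:+→2 1:+→3 … peak 3.

3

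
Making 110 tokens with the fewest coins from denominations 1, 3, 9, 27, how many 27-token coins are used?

4

Greedy: take as many of the largest coin as possible, then repeat with the remainder.
110 − 4×27→2 − 2×1→0
Count of 27: 4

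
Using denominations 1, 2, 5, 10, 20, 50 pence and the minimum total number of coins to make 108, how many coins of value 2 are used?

1

108 = 2×50 + 1×5 + 1×2 + 1×1
Count of 2: 1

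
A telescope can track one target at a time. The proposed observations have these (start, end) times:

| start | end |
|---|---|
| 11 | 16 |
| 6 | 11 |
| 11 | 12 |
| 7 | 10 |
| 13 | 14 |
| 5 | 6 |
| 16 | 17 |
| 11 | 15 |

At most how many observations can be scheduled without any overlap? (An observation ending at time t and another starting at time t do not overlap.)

5

By end time: (5,6), (7,10), (6,11), (11,12), (13,14), (11,15), (11,16), (16,17).
Pick (5,6); next start ≥ 6 → (7,10); next start ≥ 10 → (11,12); next start ≥ 12 → (13,14); next start ≥ 14 → (16,17).
Selected 5 observations.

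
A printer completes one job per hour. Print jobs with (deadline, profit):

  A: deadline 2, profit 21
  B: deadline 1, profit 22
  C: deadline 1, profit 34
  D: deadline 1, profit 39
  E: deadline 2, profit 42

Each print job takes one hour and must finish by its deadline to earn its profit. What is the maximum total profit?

81

Sort by profit descending; place each in the latest free slot ≤ its deadline.
By profit: E(d2,42), D(d1,39), C(d1,34), B(d1,22), A(d2,21)
E→slot 2; D→slot 1; C skipped; B skipped; A skipped.
Profit = 39 + 42 = 81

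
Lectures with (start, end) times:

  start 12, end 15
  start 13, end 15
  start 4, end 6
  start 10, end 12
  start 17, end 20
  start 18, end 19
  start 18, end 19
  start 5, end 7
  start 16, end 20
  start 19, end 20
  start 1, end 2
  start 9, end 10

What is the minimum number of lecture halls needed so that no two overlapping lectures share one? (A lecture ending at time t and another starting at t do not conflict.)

4

Count concurrent intervals with a sweep; the peak is the room count.
Events (time:±→running): 1:+→1 2:-→0 4:+→1 5:+→2 6:-→1 7:-→0 9:+→1 10:-→0 10:+→1 12:-→0 12:+→1 13:+→2 15:-→1 15:-→0 16:+→1 17:+→2 18:+→3 18:+→4 … peak 4.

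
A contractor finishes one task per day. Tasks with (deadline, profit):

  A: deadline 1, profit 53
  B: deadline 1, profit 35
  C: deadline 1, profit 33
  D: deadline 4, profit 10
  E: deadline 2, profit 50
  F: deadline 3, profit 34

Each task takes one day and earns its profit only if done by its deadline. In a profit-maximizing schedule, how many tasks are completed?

Sort by profit descending; place each in the latest free slot ≤ its deadline.
Profit order: A=53 E=50 B=35 F=34 C=33 D=10
Assign: A→slot 1, E→slot 2, B skipped, F→slot 3, C skipped, D→slot 4.
Slots: [1:A] [2:E] [3:F] [4:D]
4 of 6 scheduled.

4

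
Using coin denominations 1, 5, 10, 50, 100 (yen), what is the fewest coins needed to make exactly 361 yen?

6

361 − 3×100→61 − 1×50→11 − 1×10→1 − 1×1→0
Total coins = 3 + 1 + 1 + 1 = 6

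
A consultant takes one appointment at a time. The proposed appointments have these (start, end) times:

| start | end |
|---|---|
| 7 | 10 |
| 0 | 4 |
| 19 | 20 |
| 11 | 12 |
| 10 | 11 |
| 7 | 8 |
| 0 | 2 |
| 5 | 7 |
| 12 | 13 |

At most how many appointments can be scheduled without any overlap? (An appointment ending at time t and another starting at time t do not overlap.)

Sorted by end: (0,2)  (0,4)  (5,7)  (7,8)  (7,10)  (10,11)  (11,12)  (12,13)  (19,20)
take (0,2); skip (0,4); take (5,7); take (7,8); take (10,11); take (11,12); take (12,13); take (19,20).
Selected 7 appointments.

7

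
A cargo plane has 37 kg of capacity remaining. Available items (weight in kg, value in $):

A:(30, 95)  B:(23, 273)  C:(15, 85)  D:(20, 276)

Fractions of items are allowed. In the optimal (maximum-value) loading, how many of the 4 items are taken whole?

Ratios (sorted): D 13.80, B 11.87, C 5.67, A 3.17
take D (20 @ 276); take 17/23 of B → 201.78. Capacity used 37/37.
1 item(s) taken whole; one partial (take 17/23 of B).

1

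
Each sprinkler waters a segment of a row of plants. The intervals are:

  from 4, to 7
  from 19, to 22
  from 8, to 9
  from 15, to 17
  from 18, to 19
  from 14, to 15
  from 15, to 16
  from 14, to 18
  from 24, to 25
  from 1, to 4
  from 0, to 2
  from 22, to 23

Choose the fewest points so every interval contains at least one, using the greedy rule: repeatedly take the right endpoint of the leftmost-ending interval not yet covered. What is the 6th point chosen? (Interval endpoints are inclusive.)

23

Process intervals by earliest right end; each time one isn't hit yet, stab at its right endpoint.
Sorted: [0,2] [1,4] [4,7] [8,9] [14,15] [15,16] [15,17] [14,18] [18,19] [19,22] [22,23] [24,25]
{[0,2],[1,4]} hit by 2; {[4,7]} hit by 7; {[8,9]} hit by 9; {[14,15],[15,16],[15,17],[14,18]} hit by 15; {[18,19],[19,22]} hit by 19; {[22,23]} hit by 23; {[24,25]} hit by 25.
Points: 2, 7, 9, 15, 19, 23, 25 (7 total).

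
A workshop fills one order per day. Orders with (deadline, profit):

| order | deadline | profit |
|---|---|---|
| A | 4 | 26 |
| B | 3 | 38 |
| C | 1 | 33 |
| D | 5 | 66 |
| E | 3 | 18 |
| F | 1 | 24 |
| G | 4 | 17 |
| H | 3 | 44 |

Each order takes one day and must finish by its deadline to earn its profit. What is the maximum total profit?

207

Sort by profit descending; place each in the latest free slot ≤ its deadline.
Profit order: D=66 H=44 B=38 C=33 A=26 F=24 E=18 G=17
Assign: D→slot 5, H→slot 3, B→slot 2, C→slot 1, A→slot 4, F skipped, E skipped, G skipped.
Slots: [1:C] [2:B] [3:H] [4:A] [5:D]
Profit = 33 + 38 + 44 + 26 + 66 = 207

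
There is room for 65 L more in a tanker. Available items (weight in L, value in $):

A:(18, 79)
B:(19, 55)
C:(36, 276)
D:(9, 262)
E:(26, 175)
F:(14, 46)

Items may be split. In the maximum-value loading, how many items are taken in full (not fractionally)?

Sort by value per unit weight and fill in that order.
Ratios (sorted): D 29.11, C 7.67, E 6.73, A 4.39, F 3.29, B 2.89
take D (9 @ 262); take C (36 @ 276); take 20/26 of E → 134.62. Capacity used 65/65.
2 item(s) taken whole; one partial (take 20/26 of E).

2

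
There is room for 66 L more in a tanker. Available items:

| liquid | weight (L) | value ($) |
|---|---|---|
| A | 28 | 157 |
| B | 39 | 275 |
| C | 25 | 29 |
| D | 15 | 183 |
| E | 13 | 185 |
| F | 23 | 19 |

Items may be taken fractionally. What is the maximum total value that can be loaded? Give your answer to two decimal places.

Greedy by value/weight ratio, highest first.
Order: E (185/13=14.23) > D (183/15=12.20) > B (275/39=7.05) > A (157/28=5.61) > C (29/25=1.16) > F (19/23=0.83)
Fill: take E (13 @ 185) → take D (15 @ 183) → take 38/39 of B → 267.95; 66/66 used.
Total value = 635.95

635.95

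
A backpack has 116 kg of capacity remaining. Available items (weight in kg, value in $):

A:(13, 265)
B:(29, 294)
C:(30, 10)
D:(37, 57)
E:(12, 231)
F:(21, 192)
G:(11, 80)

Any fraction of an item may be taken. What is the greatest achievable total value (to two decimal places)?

Order: A (265/13=20.38) > E (231/12=19.25) > B (294/29=10.14) > F (192/21=9.14) > G (80/11=7.27) > D (57/37=1.54) > C (10/30=0.33)
Fill: take A (13 @ 265) → take E (12 @ 231) → take B (29 @ 294) → take F (21 @ 192) → take G (11 @ 80) → take 30/37 of D → 46.22; 116/116 used.
Total value = 1108.22

1108.22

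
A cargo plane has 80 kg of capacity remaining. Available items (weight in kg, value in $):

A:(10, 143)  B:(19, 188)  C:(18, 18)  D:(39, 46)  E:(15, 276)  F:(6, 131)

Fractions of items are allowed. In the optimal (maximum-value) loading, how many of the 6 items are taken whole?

4

Sort by value per unit weight and fill in that order.
Order: F (131/6=21.83) > E (276/15=18.40) > A (143/10=14.30) > B (188/19=9.89) > D (46/39=1.18) > C (18/18=1.00)
Fill: take F (6 @ 131) → take E (15 @ 276) → take A (10 @ 143) → take B (19 @ 188) → take 30/39 of D → 35.38; 80/80 used.
4 item(s) taken whole; one partial (take 30/39 of D).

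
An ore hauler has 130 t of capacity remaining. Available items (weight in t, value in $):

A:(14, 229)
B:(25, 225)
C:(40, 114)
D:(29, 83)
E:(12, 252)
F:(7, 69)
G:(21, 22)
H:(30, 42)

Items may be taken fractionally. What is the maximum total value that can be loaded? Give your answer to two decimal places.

Ratios (sorted): E 21.00, A 16.36, F 9.86, B 9.00, D 2.86, C 2.85, H 1.40, G 1.05
take E (12 @ 252); take A (14 @ 229); take F (7 @ 69); take B (25 @ 225); take D (29 @ 83); take C (40 @ 114); take 3/30 of H → 4.20. Capacity used 130/130.
Total value = 976.20

976.20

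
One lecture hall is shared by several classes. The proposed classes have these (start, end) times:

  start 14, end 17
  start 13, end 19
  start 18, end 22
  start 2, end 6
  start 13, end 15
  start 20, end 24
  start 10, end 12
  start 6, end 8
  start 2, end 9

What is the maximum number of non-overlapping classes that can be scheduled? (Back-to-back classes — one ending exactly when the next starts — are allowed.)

5

Greedy by earliest finish: after sorting by end time, pick each interval compatible with the last pick.
Sorted by end: (2,6)  (6,8)  (2,9)  (10,12)  (13,15)  (14,17)  (13,19)  (18,22)  (20,24)
take (2,6); take (6,8); take (10,12); take (13,15); skip (13,19); take (18,22); skip (20,24).
Selected 5 classes.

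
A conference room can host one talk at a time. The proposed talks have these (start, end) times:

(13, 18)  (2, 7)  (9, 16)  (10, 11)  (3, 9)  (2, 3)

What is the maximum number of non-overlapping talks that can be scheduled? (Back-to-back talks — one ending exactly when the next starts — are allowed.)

Sort by end time and greedily take each interval whose start is ≥ the last chosen end.
Sorted by end: (2,3)  (2,7)  (3,9)  (10,11)  (9,16)  (13,18)
take (2,3); take (3,9); take (10,11); skip (9,16); take (13,18).
Selected 4 talks.

4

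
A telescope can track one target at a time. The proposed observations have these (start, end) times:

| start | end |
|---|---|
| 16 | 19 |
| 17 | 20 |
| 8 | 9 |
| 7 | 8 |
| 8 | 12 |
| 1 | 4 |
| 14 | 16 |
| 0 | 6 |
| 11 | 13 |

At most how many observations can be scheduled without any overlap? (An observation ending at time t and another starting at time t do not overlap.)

Greedy by earliest finish: after sorting by end time, pick each interval compatible with the last pick.
Sorted by end: (1,4)  (0,6)  (7,8)  (8,9)  (8,12)  (11,13)  (14,16)  (16,19)  (17,20)
take (1,4); take (7,8); take (8,9); skip (8,12); take (11,13); take (14,16); take (16,19).
Selected 6 observations.

6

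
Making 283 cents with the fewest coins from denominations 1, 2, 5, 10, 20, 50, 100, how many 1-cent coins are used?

1

Greedy: take as many of the largest coin as possible, then repeat with the remainder.
283 = 2×100 + 1×50 + 1×20 + 1×10 + 1×2 + 1×1
Count of 1: 1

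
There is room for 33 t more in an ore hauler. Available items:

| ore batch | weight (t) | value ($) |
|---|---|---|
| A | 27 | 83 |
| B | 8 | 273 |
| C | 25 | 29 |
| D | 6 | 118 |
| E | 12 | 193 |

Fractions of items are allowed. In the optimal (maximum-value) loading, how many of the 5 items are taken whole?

3

Greedy by value/weight ratio, highest first.
Ratios (sorted): B 34.12, D 19.67, E 16.08, A 3.07, C 1.16
take B (8 @ 273); take D (6 @ 118); take E (12 @ 193); take 7/27 of A → 21.52. Capacity used 33/33.
3 item(s) taken whole; one partial (take 7/27 of A).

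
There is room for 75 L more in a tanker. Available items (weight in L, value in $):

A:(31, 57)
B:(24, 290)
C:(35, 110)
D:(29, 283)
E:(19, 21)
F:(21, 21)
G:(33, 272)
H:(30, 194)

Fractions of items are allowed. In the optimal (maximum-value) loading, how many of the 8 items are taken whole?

Greedy by value/weight ratio, highest first.
Order: B (290/24=12.08) > D (283/29=9.76) > G (272/33=8.24) > H (194/30=6.47) > C (110/35=3.14) > A (57/31=1.84) > E (21/19=1.11) > F (21/21=1.00)
Fill: take B (24 @ 290) → take D (29 @ 283) → take 22/33 of G → 181.33; 75/75 used.
2 item(s) taken whole; one partial (take 22/33 of G).

2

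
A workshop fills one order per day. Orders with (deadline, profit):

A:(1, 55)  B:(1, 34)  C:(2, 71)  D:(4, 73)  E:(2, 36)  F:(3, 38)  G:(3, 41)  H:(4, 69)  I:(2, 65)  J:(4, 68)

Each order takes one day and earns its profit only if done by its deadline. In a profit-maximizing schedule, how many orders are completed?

4

Take jobs in profit order; each goes to the latest open slot no later than its deadline.
By profit: D(d4,73), C(d2,71), H(d4,69), J(d4,68), I(d2,65), A(d1,55), G(d3,41), F(d3,38), E(d2,36), B(d1,34)
D→slot 4; C→slot 2; H→slot 3; J→slot 1; I skipped; A skipped; G skipped; F skipped; E skipped; B skipped.
4 of 10 scheduled.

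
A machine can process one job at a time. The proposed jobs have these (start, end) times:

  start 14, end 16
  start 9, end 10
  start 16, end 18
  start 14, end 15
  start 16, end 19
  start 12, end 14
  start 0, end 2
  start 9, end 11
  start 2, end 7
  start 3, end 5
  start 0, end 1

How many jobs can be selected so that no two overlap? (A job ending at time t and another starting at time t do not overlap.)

6

By end time: (0,1), (0,2), (3,5), (2,7), (9,10), (9,11), (12,14), (14,15), (14,16), (16,18), (16,19).
Pick (0,1); next start ≥ 1 → (3,5); next start ≥ 5 → (9,10); next start ≥ 10 → (12,14); next start ≥ 14 → (14,15); next start ≥ 15 → (16,18).
Selected 6 jobs.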